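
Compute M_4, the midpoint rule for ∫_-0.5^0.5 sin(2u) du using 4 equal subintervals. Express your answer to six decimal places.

Δu = (0.5 − (-0.5))/4 = 0.25.
Midpoints: -0.375, -0.125, 0.125, 0.375.
f(-0.375) ≈ -0.681639, f(-0.125) ≈ -0.247404, f(0.125) ≈ 0.247404, f(0.375) ≈ 0.681639.
Sum = Δu · [f(-0.375) + f(-0.125) + f(0.125) + f(0.375)].
Sum ≈ 0.000000.

0.000000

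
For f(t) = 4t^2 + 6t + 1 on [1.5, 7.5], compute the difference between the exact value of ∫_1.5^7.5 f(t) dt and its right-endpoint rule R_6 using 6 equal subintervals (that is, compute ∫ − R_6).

Exact integral: ∫_1.5^7.5 f(t) dt = 726.
R_6 = 856.
Error = 726 − 856 = -130.

-130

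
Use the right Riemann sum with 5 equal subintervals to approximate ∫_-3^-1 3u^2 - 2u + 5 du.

38.56

Δu = (-1 − (-3))/5 = 0.4.
Right endpoints: -2.6, -2.2, -1.8, -1.4, -1.
f(-2.6) = 30.48, f(-2.2) = 23.92, f(-1.8) = 18.32, f(-1.4) = 13.68, f(-1) = 10.
Sum = Δu · [f(-2.6) + f(-2.2) + f(-1.8) + f(-1.4) + f(-1)].
Sum = 38.56.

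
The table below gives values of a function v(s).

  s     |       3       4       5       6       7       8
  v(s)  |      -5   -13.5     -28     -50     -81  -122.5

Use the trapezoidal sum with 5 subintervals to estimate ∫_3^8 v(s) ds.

-236.25

Δs = 1.
T_5 = (1/2)·[(-5) + 2·(-13.5) + 2·(-28) + 2·(-50) + 2·(-81) + (-122.5)] = -236.25.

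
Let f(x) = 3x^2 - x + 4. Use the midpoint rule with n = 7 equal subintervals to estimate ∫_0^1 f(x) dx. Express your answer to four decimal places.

Δx = (1 − 0)/7 = 1/7.
Midpoints: 1/14, 3/14, 5/14, 0.5, 9/14, 11/14, 13/14.
f(1/14) = 773/196, f(3/14) = 769/196, f(5/14) = 789/196, f(0.5) = 4.25, f(9/14) = 901/196, f(11/14) = 993/196, f(13/14) = 1109/196.
Sum = Δx · [f(1/14) + f(3/14) + f(5/14) + ...].
Sum ≈ 4.4949.

4.4949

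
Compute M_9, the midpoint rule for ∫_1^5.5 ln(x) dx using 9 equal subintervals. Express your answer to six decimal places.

Δx = (5.5 − 1)/9 = 0.5.
Midpoints: 1.25, 1.75, 2.25, 2.75, 3.25, 3.75, 4.25, 4.75, 5.25.
f(1.25) ≈ 0.223144, f(1.75) ≈ 0.559616, f(2.25) ≈ 0.810930, f(2.75) ≈ 1.011601, f(3.25) ≈ 1.178655, f(3.75) ≈ 1.321756, f(4.25) ≈ 1.446919, f(4.75) ≈ 1.558145, f(5.25) ≈ 1.658228.
Sum = Δx · [f(1.25) + f(1.75) + f(2.25) + ...].
Sum ≈ 4.884496.

4.884496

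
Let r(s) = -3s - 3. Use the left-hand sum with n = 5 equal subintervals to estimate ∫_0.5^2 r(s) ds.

-9.45

Δs = (2 − 0.5)/5 = 0.3.
Left endpoints: 0.5, 0.8, 1.1, 1.4, 1.7.
r(0.5) = -4.5, r(0.8) = -5.4, r(1.1) = -6.3, r(1.4) = -7.2, r(1.7) = -8.1.
Sum = Δs · [r(0.5) + r(0.8) + r(1.1) + r(1.4) + r(1.7)].
Sum = -9.45.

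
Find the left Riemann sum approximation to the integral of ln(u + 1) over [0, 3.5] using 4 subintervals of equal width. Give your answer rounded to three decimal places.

2.562

Δu = (3.5 − 0)/4 = 0.875.
Left endpoints: 0, 0.875, 1.75, 2.625.
f(0) ≈ 0.000, f(0.875) ≈ 0.629, f(1.75) ≈ 1.012, f(2.625) ≈ 1.288.
Sum = Δu · [f(0) + f(0.875) + f(1.75) + f(2.625)].
Sum ≈ 2.562.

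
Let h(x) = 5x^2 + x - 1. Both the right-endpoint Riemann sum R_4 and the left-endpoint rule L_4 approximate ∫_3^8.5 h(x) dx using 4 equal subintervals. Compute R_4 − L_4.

R_4 = 1234.53515625.
L_4 = 792.12890625.
R_4 − L_4 = 442.40625.

442.40625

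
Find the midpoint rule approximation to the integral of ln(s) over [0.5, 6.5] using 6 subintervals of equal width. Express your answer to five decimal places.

Δs = (6.5 − 0.5)/6 = 1.
Midpoints: 1, 2, 3, 4, 5, 6.
f(1) ≈ 0.00000, f(2) ≈ 0.69315, f(3) ≈ 1.09861, f(4) ≈ 1.38629, f(5) ≈ 1.60944, f(6) ≈ 1.79176.
Sum = Δs · [f(1) + f(2) + f(3) + ...].
Sum ≈ 6.57925.

6.57925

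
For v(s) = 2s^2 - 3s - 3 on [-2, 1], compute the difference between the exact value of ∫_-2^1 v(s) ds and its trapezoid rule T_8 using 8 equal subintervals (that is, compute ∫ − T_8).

-0.140625

Exact integral: ∫_-2^1 v(s) ds = 1.5.
T_8 = 1.640625.
Error = 1.5 − 1.640625 = -0.140625.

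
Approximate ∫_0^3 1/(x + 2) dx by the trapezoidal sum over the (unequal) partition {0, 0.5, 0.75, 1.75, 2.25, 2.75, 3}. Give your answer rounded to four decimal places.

Subinterval widths: 0.5, 0.25, 1, 0.5, 0.5, 0.25.
f(0) = 0.5, f(0.5) = 0.4, f(0.75) = 4/11, f(1.75) = 4/15, f(2.25) = 4/17, f(2.75) = 4/19, f(3) = 0.2.
On each subinterval the trapezoid contributes (Δx_i/2)·[f(x_{i-1}) + f(x_i)].
Sum ≈ 0.9239.

0.9239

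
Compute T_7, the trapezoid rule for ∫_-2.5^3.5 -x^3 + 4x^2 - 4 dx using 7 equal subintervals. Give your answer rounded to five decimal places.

Δx = (3.5 − (-2.5))/7 = 6/7.
f(-2.5) = 36.625, f(-23/14) = 30815/2744, f(-11/14) = -2869/2744, f(1/14) = -10921/2744, f(13/14) = -3709/2744, f(25/14) = 8399/2744, f(37/14) = 15035/2744, f(3.5) = 2.125.
T_7 = (Δx/2)·[f(x_0) + 2f(x_1) + ... + 2f(x_{6}) + f(x_7)].
Sum ≈ 28.08673.

28.08673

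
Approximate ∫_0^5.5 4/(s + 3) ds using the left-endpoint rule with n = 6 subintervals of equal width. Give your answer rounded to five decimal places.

Δs = (5.5 − 0)/6 = 11/12.
Left endpoints: 0, 11/12, 11/6, 2.75, 11/3, 55/12.
f(0) = 4/3, f(11/12) = 48/47, f(11/6) = 24/29, f(2.75) = 16/23, f(11/3) = 0.6, f(55/12) = 48/91.
Sum = Δs · [f(0) + f(11/12) + f(11/6) + ...].
Sum ≈ 4.58821.

4.58821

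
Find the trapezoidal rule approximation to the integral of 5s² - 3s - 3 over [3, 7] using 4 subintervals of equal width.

458

Δs = (7 − 3)/4 = 1.
f(3) = 33, f(4) = 65, f(5) = 107, f(6) = 159, f(7) = 221.
T_4 = (Δs/2)·[f(s_0) + 2f(s_1) + 2f(s_2) + 2f(s_3) + f(s_4)].
Sum = 458.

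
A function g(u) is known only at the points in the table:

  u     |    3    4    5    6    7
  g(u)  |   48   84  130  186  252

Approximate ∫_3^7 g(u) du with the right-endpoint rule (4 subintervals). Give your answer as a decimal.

Δu = 1.
Sum = 1·[84 + 130 + 186 + 252] = 652.

652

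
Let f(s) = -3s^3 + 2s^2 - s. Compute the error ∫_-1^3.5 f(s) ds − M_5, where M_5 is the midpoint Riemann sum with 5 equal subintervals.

Exact integral: ∫_-1^3.5 f(s) ds = -88.171875.
M_5 = -85.3621875.
Error = -88.171875 − (-85.3621875) = -2.8096875.

-2.8096875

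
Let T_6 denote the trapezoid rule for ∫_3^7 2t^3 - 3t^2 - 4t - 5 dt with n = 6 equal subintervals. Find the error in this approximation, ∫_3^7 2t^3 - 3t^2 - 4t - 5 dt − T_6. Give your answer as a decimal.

-8

Exact integral: ∫_3^7 f(t) dt = 744.
T_6 = 752.
Error = 744 − 752 = -8.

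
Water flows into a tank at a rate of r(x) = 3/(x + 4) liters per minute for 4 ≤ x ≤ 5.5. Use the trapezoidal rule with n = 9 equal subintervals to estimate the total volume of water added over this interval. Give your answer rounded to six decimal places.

Δx = (5.5 − 4)/9 = 1/6.
r(4) = 0.375, r(25/6) = 18/49, r(13/3) = 0.36, r(4.5) = 6/17, r(14/3) = 9/26, r(29/6) = 18/53, r(5) = 1/3, r(31/6) = 18/55, r(16/3) = 9/28, r(5.5) = 6/19.
T_9 = (Δx/2)·[r(x_0) + 2r(x_1) + ... + 2r(x_{8}) + r(x_9)].
Sum ≈ 0.515582.

0.515582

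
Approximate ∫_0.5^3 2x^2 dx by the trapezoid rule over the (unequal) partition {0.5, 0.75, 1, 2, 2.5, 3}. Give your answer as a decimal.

Subinterval widths: 0.25, 0.25, 1, 0.5, 0.5.
f(0.5) = 0.5, f(0.75) = 1.125, f(1) = 2, f(2) = 8, f(2.5) = 12.5, f(3) = 18.
On each subinterval the trapezoid contributes (Δx_i/2)·[f(x_{i-1}) + f(x_i)].
Sum = 18.34375.

18.34375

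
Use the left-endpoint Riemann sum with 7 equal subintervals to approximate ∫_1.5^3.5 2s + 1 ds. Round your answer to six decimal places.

11.428571

Δs = (3.5 − 1.5)/7 = 2/7.
Left endpoints: 1.5, 25/14, 29/14, 33/14, 37/14, 41/14, 45/14.
f(1.5) = 4, f(25/14) = 32/7, f(29/14) = 36/7, f(33/14) = 40/7, f(37/14) = 44/7, f(41/14) = 48/7, f(45/14) = 52/7.
Sum = Δs · [f(1.5) + f(25/14) + f(29/14) + ...].
Sum ≈ 11.428571.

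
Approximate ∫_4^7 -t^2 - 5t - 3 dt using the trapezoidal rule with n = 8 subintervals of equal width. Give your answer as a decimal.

-184.5703125

Δt = (7 − 4)/8 = 0.375.
f(4) = -39, f(4.375) = -44.015625, f(4.75) = -49.3125, f(5.125) = -54.890625, f(5.5) = -60.75, f(5.875) = -66.890625, f(6.25) = -73.3125, f(6.625) = -80.015625, f(7) = -87.
T_8 = (Δt/2)·[f(t_0) + 2f(t_1) + ... + 2f(t_{7}) + f(t_8)].
Sum = -184.5703125.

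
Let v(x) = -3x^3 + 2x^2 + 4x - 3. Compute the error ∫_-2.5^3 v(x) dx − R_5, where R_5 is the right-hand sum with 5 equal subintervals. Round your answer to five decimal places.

Exact integral: ∫_-2.5^3 v(x) dx ≈ -14.0364583.
R_5 = -69.52.
Error ≈ -14.0364583 − (-69.52) ≈ 55.48354.

55.48354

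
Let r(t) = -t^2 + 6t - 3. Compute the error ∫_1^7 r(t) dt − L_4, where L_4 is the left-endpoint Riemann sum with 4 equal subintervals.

Exact integral: ∫_1^7 r(t) dt = 12.
L_4 = 18.75.
Error = 12 − 18.75 = -6.75.

-6.75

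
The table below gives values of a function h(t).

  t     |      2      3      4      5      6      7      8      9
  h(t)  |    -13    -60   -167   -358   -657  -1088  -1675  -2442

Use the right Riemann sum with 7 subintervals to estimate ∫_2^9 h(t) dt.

Δt = 1.
Sum = 1·[(-60) + (-167) + (-358) + (-657) + (-1088) + (-1675) + (-2442)] = -6447.

-6447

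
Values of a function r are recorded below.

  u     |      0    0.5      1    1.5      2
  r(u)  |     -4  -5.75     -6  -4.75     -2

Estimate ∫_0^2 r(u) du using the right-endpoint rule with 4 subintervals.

-9.25

Δu = 0.5.
Sum = 0.5·[(-5.75) + (-6) + (-4.75) + (-2)] = -9.25.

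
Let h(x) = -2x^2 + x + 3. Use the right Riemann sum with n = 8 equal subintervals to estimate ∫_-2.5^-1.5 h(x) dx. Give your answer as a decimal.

Δx = (-1.5 − (-2.5))/8 = 0.125.
Right endpoints: -2.375, -2.25, -2.125, -2, -1.875, -1.75, -1.625, -1.5.
h(-2.375) = -10.65625, h(-2.25) = -9.375, h(-2.125) = -8.15625, h(-2) = -7, h(-1.875) = -5.90625, h(-1.75) = -4.875, h(-1.625) = -3.90625, h(-1.5) = -3.
Sum = Δx · [h(-2.375) + h(-2.25) + h(-2.125) + ...].
Sum = -6.609375.

-6.609375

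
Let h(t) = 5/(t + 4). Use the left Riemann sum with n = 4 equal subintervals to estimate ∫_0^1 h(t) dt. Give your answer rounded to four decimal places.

1.1476

Δt = (1 − 0)/4 = 0.25.
Left endpoints: 0, 0.25, 0.5, 0.75.
h(0) = 1.25, h(0.25) = 20/17, h(0.5) = 10/9, h(0.75) = 20/19.
Sum = Δt · [h(0) + h(0.25) + h(0.5) + h(0.75)].
Sum ≈ 1.1476.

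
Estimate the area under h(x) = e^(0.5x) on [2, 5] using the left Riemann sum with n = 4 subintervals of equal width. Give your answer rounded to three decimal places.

15.601

Δx = (5 − 2)/4 = 0.75.
Left endpoints: 2, 2.75, 3.5, 4.25.
h(2) ≈ 2.718, h(2.75) ≈ 3.955, h(3.5) ≈ 5.755, h(4.25) ≈ 8.373.
Sum = Δx · [h(2) + h(2.75) + h(3.5) + h(4.25)].
Sum ≈ 15.601.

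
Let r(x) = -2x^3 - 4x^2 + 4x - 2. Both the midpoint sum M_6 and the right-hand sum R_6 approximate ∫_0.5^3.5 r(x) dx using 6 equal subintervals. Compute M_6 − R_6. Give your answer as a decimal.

33.375

M_6 = -113.
R_6 = -146.375.
M_6 − R_6 = 33.375.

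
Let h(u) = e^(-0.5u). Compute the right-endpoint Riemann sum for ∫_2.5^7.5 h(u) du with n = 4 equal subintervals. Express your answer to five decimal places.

0.37862

Δu = (7.5 − 2.5)/4 = 1.25.
Right endpoints: 3.75, 5, 6.25, 7.5.
h(3.75) ≈ 0.15335, h(5) ≈ 0.08208, h(6.25) ≈ 0.04394, h(7.5) ≈ 0.02352.
Sum = Δu · [h(3.75) + h(5) + h(6.25) + h(7.5)].
Sum ≈ 0.37862.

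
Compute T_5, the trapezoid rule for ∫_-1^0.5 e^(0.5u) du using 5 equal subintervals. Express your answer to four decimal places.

Δu = (0.5 − (-1))/5 = 0.3.
f(-1) ≈ 0.6065, f(-0.7) ≈ 0.7047, f(-0.4) ≈ 0.8187, f(-0.1) ≈ 0.9512, f(0.2) ≈ 1.1052, f(0.5) ≈ 1.2840.
T_5 = (Δu/2)·[f(u_0) + 2f(u_1) + ... + 2f(u_{4}) + f(u_5)].
Sum ≈ 1.3575.

1.3575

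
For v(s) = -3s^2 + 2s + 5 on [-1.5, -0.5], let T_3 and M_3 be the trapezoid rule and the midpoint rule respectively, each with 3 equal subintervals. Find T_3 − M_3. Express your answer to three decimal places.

-0.083

T_3 ≈ -0.30556.
M_3 ≈ -0.22222.
T_3 − M_3 ≈ -0.083.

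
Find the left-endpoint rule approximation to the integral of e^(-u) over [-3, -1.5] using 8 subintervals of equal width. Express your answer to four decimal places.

Δu = (-1.5 − (-3))/8 = 0.1875.
Left endpoints: -3, -2.8125, -2.625, -2.4375, -2.25, -2.0625, -1.875, -1.6875.
f(-3) ≈ 20.0855, f(-2.8125) ≈ 16.6515, f(-2.625) ≈ 13.8046, f(-2.4375) ≈ 11.4444, f(-2.25) ≈ 9.4877, f(-2.0625) ≈ 7.8656, f(-1.875) ≈ 6.5208, f(-1.6875) ≈ 5.4059.
Sum = Δu · [f(-3) + f(-2.8125) + f(-2.625) + ...].
Sum ≈ 17.1124.

17.1124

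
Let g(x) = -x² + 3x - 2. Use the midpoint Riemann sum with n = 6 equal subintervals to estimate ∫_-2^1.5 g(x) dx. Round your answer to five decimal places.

-13.31742

Δx = (1.5 − (-2))/6 = 7/12.
Midpoints: -41/24, -1.125, -13/24, 1/24, 0.625, 29/24.
g(-41/24) = -5785/576, g(-1.125) = -6.640625, g(-13/24) = -2257/576, g(1/24) = -1081/576, g(0.625) = -0.515625, g(29/24) = 95/576.
Sum = Δx · [g(-41/24) + g(-1.125) + g(-13/24) + ...].
Sum ≈ -13.31742.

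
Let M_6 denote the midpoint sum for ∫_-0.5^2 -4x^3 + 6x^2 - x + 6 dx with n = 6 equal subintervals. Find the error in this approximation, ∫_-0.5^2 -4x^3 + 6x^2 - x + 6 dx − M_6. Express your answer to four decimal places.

-0.1085

Exact integral: ∫_-0.5^2 f(x) dx = 13.4375.
M_6 ≈ 13.546007.
Error ≈ 13.4375 − 13.546007 ≈ -0.1085.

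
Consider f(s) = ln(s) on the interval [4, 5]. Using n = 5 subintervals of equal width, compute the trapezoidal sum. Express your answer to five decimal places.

Δs = (5 − 4)/5 = 0.2.
f(4) ≈ 1.38629, f(4.2) ≈ 1.43508, f(4.4) ≈ 1.48160, f(4.6) ≈ 1.52606, f(4.8) ≈ 1.56862, f(5) ≈ 1.60944.
T_5 = (Δs/2)·[f(s_0) + 2f(s_1) + ... + 2f(s_{4}) + f(s_5)].
Sum ≈ 1.50185.

1.50185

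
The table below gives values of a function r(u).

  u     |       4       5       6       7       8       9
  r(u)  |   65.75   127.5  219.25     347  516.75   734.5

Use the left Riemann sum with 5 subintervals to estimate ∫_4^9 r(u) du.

1276.25

Δu = 1.
Sum = 1·[65.75 + 127.5 + 219.25 + 347 + 516.75] = 1276.25.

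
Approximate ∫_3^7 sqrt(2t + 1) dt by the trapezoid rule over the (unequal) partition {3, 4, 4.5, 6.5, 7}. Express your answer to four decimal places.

13.1710

Subinterval widths: 1, 0.5, 2, 0.5.
f(3) ≈ 2.6458, f(4) ≈ 3.0000, f(4.5) ≈ 3.1623, f(6.5) ≈ 3.7417, f(7) ≈ 3.8730.
On each subinterval the trapezoid contributes (Δt_i/2)·[f(t_{i-1}) + f(t_i)].
Sum ≈ 13.1710.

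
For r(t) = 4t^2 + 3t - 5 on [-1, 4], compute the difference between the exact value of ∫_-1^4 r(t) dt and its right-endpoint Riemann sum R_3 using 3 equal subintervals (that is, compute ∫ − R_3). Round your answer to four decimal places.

Exact integral: ∫_-1^4 r(t) dt ≈ 84.166667.
R_3 ≈ 155.925926.
Error ≈ 84.166667 − 155.925926 ≈ -71.7593.

-71.7593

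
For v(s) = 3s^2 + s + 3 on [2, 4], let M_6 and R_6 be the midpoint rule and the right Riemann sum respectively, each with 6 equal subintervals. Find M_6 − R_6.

-6.5

M_6 ≈ 67.944444.
R_6 ≈ 74.444444.
M_6 − R_6 = -6.5.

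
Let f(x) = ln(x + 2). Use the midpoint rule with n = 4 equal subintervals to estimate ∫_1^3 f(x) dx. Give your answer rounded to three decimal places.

Δx = (3 − 1)/4 = 0.5.
Midpoints: 1.25, 1.75, 2.25, 2.75.
f(1.25) ≈ 1.179, f(1.75) ≈ 1.322, f(2.25) ≈ 1.447, f(2.75) ≈ 1.558.
Sum = Δx · [f(1.25) + f(1.75) + f(2.25) + f(2.75)].
Sum ≈ 2.753.

2.753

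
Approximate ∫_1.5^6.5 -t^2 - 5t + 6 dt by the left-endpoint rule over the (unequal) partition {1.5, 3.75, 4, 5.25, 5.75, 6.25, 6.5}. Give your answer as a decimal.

-120.53125

Subinterval widths: 2.25, 0.25, 1.25, 0.5, 0.5, 0.25.
Left endpoints: 1.5, 3.75, 4, 5.25, 5.75, 6.25.
f(1.5) = -3.75, f(3.75) = -26.8125, f(4) = -30, f(5.25) = -47.8125, f(5.75) = -55.8125, f(6.25) = -64.3125.
Sum = Σ Δt_i · f(t_i).
Sum = -120.53125.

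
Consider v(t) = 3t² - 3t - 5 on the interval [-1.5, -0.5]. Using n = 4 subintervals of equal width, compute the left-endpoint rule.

2.40625

Δt = (-0.5 − (-1.5))/4 = 0.25.
Left endpoints: -1.5, -1.25, -1, -0.75.
v(-1.5) = 6.25, v(-1.25) = 3.4375, v(-1) = 1, v(-0.75) = -1.0625.
Sum = Δt · [v(-1.5) + v(-1.25) + v(-1) + v(-0.75)].
Sum = 2.40625.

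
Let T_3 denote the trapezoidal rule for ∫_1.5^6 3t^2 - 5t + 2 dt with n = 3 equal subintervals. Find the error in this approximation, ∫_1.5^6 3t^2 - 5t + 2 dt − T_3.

-5.0625

Exact integral: ∫_1.5^6 f(t) dt = 137.25.
T_3 = 142.3125.
Error = 137.25 − 142.3125 = -5.0625.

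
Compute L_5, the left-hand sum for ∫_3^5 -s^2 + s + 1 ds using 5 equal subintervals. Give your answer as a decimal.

-19.92

Δs = (5 − 3)/5 = 0.4.
Left endpoints: 3, 3.4, 3.8, 4.2, 4.6.
f(3) = -5, f(3.4) = -7.16, f(3.8) = -9.64, f(4.2) = -12.44, f(4.6) = -15.56.
Sum = Δs · [f(3) + f(3.4) + f(3.8) + f(4.2) + f(4.6)].
Sum = -19.92.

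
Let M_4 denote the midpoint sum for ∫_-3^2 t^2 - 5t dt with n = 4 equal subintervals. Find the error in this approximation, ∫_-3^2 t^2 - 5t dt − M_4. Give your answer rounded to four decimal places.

0.6510

Exact integral: ∫_-3^2 f(t) dt ≈ 24.166667.
M_4 = 23.515625.
Error ≈ 24.166667 − 23.515625 ≈ 0.6510.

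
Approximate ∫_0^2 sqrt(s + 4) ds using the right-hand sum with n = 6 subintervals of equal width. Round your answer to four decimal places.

4.5391

Δs = (2 − 0)/6 = 1/3.
Right endpoints: 1/3, 2/3, 1, 4/3, 5/3, 2.
f(1/3) ≈ 2.0817, f(2/3) ≈ 2.1602, f(1) ≈ 2.2361, f(4/3) ≈ 2.3094, f(5/3) ≈ 2.3805, f(2) ≈ 2.4495.
Sum = Δs · [f(1/3) + f(2/3) + f(1) + ...].
Sum ≈ 4.5391.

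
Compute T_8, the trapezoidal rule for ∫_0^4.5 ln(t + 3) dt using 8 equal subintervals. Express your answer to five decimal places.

7.31067

Δt = (4.5 − 0)/8 = 0.5625.
f(0) ≈ 1.09861, f(0.5625) ≈ 1.27046, f(1.125) ≈ 1.41707, f(1.6875) ≈ 1.54490, f(2.25) ≈ 1.65823, f(2.8125) ≈ 1.76001, f(3.375) ≈ 1.85238, f(3.9375) ≈ 1.93694, f(4.5) ≈ 2.01490.
T_8 = (Δt/2)·[f(t_0) + 2f(t_1) + ... + 2f(t_{7}) + f(t_8)].
Sum ≈ 7.31067.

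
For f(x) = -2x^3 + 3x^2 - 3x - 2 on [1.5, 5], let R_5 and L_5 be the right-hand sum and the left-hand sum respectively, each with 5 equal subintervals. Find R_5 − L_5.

R_5 = -299.11.
L_5 = -169.26.
R_5 − L_5 = -129.85.

-129.85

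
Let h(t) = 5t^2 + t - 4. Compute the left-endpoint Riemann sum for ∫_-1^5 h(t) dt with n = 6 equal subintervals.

Δt = (5 − (-1))/6 = 1.
Left endpoints: -1, 0, 1, 2, 3, 4.
h(-1) = 0, h(0) = -4, h(1) = 2, h(2) = 18, h(3) = 44, h(4) = 80.
Sum = Δt · [h(-1) + h(0) + h(1) + ...].
Sum = 140.

140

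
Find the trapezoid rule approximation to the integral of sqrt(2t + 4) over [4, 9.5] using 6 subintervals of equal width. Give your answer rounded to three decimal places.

22.906

Δt = (9.5 − 4)/6 = 11/12.
f(4) ≈ 3.464, f(59/12) ≈ 3.719, f(35/6) ≈ 3.958, f(6.75) ≈ 4.183, f(23/3) ≈ 4.397, f(103/12) ≈ 4.601, f(9.5) ≈ 4.796.
T_6 = (Δt/2)·[f(t_0) + 2f(t_1) + ... + 2f(t_{5}) + f(t_6)].
Sum ≈ 22.906.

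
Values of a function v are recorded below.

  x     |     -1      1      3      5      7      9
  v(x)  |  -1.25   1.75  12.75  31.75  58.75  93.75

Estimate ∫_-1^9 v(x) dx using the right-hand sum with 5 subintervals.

397.5

Δx = 2.
Sum = 2·[1.75 + 12.75 + 31.75 + 58.75 + 93.75] = 397.5.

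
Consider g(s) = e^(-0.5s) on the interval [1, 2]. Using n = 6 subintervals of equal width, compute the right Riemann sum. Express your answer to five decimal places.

Δs = (2 − 1)/6 = 1/6.
Right endpoints: 7/6, 4/3, 1.5, 5/3, 11/6, 2.
g(7/6) ≈ 0.55804, g(4/3) ≈ 0.51342, g(1.5) ≈ 0.47237, g(5/3) ≈ 0.43460, g(11/6) ≈ 0.39985, g(2) ≈ 0.36788.
Sum = Δs · [g(7/6) + g(4/3) + g(1.5) + ...].
Sum ≈ 0.45769.

0.45769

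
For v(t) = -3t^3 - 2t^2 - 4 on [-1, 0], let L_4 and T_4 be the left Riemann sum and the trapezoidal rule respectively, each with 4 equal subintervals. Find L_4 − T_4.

L_4 = -3.765625.
T_4 = -3.890625.
L_4 − T_4 = 0.125.

0.125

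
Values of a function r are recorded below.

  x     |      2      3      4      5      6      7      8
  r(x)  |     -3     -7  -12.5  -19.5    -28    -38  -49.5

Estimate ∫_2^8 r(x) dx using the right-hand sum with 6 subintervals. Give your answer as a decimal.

-154.5

Δx = 1.
Sum = 1·[(-7) + (-12.5) + (-19.5) + (-28) + (-38) + (-49.5)] = -154.5.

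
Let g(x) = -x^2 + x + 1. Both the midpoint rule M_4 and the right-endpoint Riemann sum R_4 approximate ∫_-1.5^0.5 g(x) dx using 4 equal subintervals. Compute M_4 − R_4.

M_4 = -0.125.
R_4 = 0.75.
M_4 − R_4 = -0.875.

-0.875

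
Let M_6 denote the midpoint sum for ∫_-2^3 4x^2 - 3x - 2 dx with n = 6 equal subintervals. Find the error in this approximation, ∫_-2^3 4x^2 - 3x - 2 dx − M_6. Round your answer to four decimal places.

1.1574

Exact integral: ∫_-2^3 f(x) dx ≈ 29.166667.
M_6 ≈ 28.009259.
Error ≈ 29.166667 − 28.009259 ≈ 1.1574.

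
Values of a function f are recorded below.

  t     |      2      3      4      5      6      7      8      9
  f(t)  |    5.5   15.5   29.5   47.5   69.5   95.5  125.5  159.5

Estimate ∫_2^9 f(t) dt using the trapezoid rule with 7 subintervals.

465.5

Δt = 1.
T_7 = (1/2)·[5.5 + 2·15.5 + 2·29.5 + 2·47.5 + 2·69.5 + 2·95.5 + 2·125.5 + 159.5] = 465.5.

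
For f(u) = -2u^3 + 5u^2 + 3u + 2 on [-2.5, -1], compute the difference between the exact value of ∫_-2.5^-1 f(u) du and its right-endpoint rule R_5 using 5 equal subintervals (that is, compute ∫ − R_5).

Exact integral: ∫_-2.5^-1 f(u) du = 38.53125.
R_5 = 31.23.
Error = 38.53125 − 31.23 = 7.30125.

7.30125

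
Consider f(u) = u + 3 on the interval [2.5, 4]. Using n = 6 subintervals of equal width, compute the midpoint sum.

9.375

Δu = (4 − 2.5)/6 = 0.25.
Midpoints: 2.625, 2.875, 3.125, 3.375, 3.625, 3.875.
f(2.625) = 5.625, f(2.875) = 5.875, f(3.125) = 6.125, f(3.375) = 6.375, f(3.625) = 6.625, f(3.875) = 6.875.
Sum = Δu · [f(2.625) + f(2.875) + f(3.125) + ...].
Sum = 9.375.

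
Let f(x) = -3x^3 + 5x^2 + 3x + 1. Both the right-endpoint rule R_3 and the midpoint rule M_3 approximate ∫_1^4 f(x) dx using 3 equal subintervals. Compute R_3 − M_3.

R_3 = -122.
M_3 = -56.375.
R_3 − M_3 = -65.625.

-65.625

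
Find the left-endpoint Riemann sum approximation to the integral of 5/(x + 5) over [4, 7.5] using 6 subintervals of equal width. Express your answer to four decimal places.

Δx = (7.5 − 4)/6 = 7/12.
Left endpoints: 4, 55/12, 31/6, 5.75, 19/3, 83/12.
f(4) = 5/9, f(55/12) = 12/23, f(31/6) = 30/61, f(5.75) = 20/43, f(19/3) = 15/34, f(83/12) = 60/143.
Sum = Δx · [f(4) + f(55/12) + f(31/6) + ...].
Sum ≈ 1.6887.

1.6887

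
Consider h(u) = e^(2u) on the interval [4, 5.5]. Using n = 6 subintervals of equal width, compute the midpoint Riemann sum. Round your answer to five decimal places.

Δu = (5.5 − 4)/6 = 0.25.
Midpoints: 4.125, 4.375, 4.625, 4.875, 5.125, 5.375.
h(4.125) ≈ 3827.62582, h(4.375) ≈ 6310.68811, h(4.625) ≈ 10404.56572, h(4.875) ≈ 17154.22881, h(5.125) ≈ 28282.54192, h(5.375) ≈ 46630.02845.
Sum = Δu · [h(4.125) + h(4.375) + h(4.625) + ...].
Sum ≈ 28152.41971.

28152.41971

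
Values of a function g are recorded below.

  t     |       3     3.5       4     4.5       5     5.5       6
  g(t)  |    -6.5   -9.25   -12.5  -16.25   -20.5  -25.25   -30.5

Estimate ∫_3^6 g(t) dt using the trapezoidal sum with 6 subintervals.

-51.125

Δt = 0.5.
T_6 = (0.5/2)·[(-6.5) + 2·(-9.25) + 2·(-12.5) + 2·(-16.25) + 2·(-20.5) + 2·(-25.25) + (-30.5)] = -51.125.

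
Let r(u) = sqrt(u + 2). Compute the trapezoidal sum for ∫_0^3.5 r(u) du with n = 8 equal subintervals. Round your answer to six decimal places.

6.711242

Δu = (3.5 − 0)/8 = 0.4375.
r(0) ≈ 1.414214, r(0.4375) ≈ 1.561249, r(0.875) ≈ 1.695582, r(1.3125) ≈ 1.820027, r(1.75) ≈ 1.936492, r(2.1875) ≈ 2.046338, r(2.625) ≈ 2.150581, r(3.0625) ≈ 2.250000, r(3.5) ≈ 2.345208.
T_8 = (Δu/2)·[r(u_0) + 2r(u_1) + ... + 2r(u_{7}) + r(u_8)].
Sum ≈ 6.711242.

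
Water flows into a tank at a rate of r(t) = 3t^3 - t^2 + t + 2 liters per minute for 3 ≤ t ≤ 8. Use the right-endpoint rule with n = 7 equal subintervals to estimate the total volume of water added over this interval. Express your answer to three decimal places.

3409.490

Δt = (8 − 3)/7 = 5/7.
Right endpoints: 26/7, 31/7, 36/7, 41/7, 46/7, 51/7, 8.
r(26/7) = 49956/343, r(31/7) = 84851/343, r(36/7) = 133346/343, r(41/7) = 197691/343, r(46/7) = 280136/343, r(51/7) = 382931/343, r(8) = 1482.
Sum = Δt · [r(26/7) + r(31/7) + r(36/7) + ...].
Sum ≈ 3409.490.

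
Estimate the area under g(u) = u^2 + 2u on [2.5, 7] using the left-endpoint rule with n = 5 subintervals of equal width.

129.195

Δu = (7 − 2.5)/5 = 0.9.
Left endpoints: 2.5, 3.4, 4.3, 5.2, 6.1.
g(2.5) = 11.25, g(3.4) = 18.36, g(4.3) = 27.09, g(5.2) = 37.44, g(6.1) = 49.41.
Sum = Δu · [g(2.5) + g(3.4) + g(4.3) + g(5.2) + g(6.1)].
Sum = 129.195.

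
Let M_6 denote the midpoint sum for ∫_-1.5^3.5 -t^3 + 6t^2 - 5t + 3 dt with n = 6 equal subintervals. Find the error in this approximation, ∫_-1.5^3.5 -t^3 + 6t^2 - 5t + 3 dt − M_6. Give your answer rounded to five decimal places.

0.86806

Exact integral: ∫_-1.5^3.5 f(t) dt = 46.25.
M_6 ≈ 45.3819444.
Error ≈ 46.25 − 45.3819444 ≈ 0.86806.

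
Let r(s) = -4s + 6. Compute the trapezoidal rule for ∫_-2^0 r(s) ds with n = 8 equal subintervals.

20

Δs = (0 − (-2))/8 = 0.25.
r(-2) = 14, r(-1.75) = 13, r(-1.5) = 12, r(-1.25) = 11, r(-1) = 10, r(-0.75) = 9, r(-0.5) = 8, r(-0.25) = 7, r(0) = 6.
T_8 = (Δs/2)·[r(s_0) + 2r(s_1) + ... + 2r(s_{7}) + r(s_8)].
Sum = 20.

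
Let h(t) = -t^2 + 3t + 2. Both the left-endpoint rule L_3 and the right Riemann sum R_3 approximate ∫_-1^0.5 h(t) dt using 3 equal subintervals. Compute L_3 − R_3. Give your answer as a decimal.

L_3 = 0.125.
R_3 = 2.75.
L_3 − R_3 = -2.625.

-2.625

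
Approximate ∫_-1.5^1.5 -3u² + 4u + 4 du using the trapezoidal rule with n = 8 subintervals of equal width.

5.0390625

Δu = (1.5 − (-1.5))/8 = 0.375.
f(-1.5) = -8.75, f(-1.125) = -4.296875, f(-0.75) = -0.6875, f(-0.375) = 2.078125, f(0) = 4, f(0.375) = 5.078125, f(0.75) = 5.3125, f(1.125) = 4.703125, f(1.5) = 3.25.
T_8 = (Δu/2)·[f(u_0) + 2f(u_1) + ... + 2f(u_{7}) + f(u_8)].
Sum = 5.0390625.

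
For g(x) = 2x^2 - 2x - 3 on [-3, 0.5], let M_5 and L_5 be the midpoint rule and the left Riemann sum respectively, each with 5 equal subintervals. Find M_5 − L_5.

-9.4325

M_5 = 16.0475.
L_5 = 25.48.
M_5 − L_5 = -9.4325.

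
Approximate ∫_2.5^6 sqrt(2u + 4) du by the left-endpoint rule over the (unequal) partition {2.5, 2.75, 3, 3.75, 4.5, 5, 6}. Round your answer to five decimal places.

11.98007

Subinterval widths: 0.25, 0.25, 0.75, 0.75, 0.5, 1.
Left endpoints: 2.5, 2.75, 3, 3.75, 4.5, 5.
f(2.5) ≈ 3.00000, f(2.75) ≈ 3.08221, f(3) ≈ 3.16228, f(3.75) ≈ 3.39116, f(4.5) ≈ 3.60555, f(5) ≈ 3.74166.
Sum = Σ Δu_i · f(u_i).
Sum ≈ 11.98007.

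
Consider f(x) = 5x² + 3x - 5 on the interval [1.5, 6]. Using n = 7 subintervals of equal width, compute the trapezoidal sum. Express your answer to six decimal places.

Δx = (6 − 1.5)/7 = 9/14.
f(1.5) = 10.75, f(15/7) = 1195/49, f(39/14) = 8263/196, f(24/7) = 3139/49, f(57/14) = 17659/196, f(33/7) = 5893/49, f(75/14) = 30295/196, f(6) = 193.
T_7 = (Δx/2)·[f(x_0) + 2f(x_1) + ... + 2f(x_{6}) + f(x_7)].
Sum ≈ 384.049745.

384.049745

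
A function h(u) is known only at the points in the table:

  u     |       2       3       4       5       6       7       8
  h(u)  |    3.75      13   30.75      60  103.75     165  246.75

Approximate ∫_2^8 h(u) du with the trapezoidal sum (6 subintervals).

Δu = 1.
T_6 = (1/2)·[3.75 + 2·13 + 2·30.75 + 2·60 + 2·103.75 + 2·165 + 246.75] = 497.75.

497.75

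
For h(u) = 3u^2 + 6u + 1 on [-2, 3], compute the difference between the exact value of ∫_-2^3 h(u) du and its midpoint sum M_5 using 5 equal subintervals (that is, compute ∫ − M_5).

1.25

Exact integral: ∫_-2^3 h(u) du = 55.
M_5 = 53.75.
Error = 55 − 53.75 = 1.25.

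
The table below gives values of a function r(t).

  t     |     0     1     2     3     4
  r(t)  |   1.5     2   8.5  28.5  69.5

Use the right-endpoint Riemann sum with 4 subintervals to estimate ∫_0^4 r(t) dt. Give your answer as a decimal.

108.5

Δt = 1.
Sum = 1·[2 + 8.5 + 28.5 + 69.5] = 108.5.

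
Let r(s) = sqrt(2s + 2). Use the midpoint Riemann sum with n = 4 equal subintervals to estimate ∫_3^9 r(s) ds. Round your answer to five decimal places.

Δs = (9 − 3)/4 = 1.5.
Midpoints: 3.75, 5.25, 6.75, 8.25.
r(3.75) ≈ 3.08221, r(5.25) ≈ 3.53553, r(6.75) ≈ 3.93700, r(8.25) ≈ 4.30116.
Sum = Δs · [r(3.75) + r(5.25) + r(6.75) + r(8.25)].
Sum ≈ 22.28386.

22.28386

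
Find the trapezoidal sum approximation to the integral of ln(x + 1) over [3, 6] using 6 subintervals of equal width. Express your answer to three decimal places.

Δx = (6 − 3)/6 = 0.5.
f(3) ≈ 1.386, f(3.5) ≈ 1.504, f(4) ≈ 1.609, f(4.5) ≈ 1.705, f(5) ≈ 1.792, f(5.5) ≈ 1.872, f(6) ≈ 1.946.
T_6 = (Δx/2)·[f(x_0) + 2f(x_1) + ... + 2f(x_{5}) + f(x_6)].
Sum ≈ 5.074.

5.074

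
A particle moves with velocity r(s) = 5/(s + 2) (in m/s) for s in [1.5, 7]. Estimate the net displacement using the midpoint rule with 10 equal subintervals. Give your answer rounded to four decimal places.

Δs = (7 − 1.5)/10 = 0.55.
Midpoints: 1.775, 2.325, 2.875, 3.425, 3.975, 4.525, 5.075, 5.625, 6.175, 6.725.
r(1.775) = 200/151, r(2.325) = 200/173, r(2.875) = 40/39, r(3.425) = 200/217, r(3.975) = 200/239, r(4.525) = 200/261, r(5.075) = 200/283, r(5.625) = 40/61, r(6.175) = 200/327, r(6.725) = 200/349.
Sum = Δs · [r(1.775) + r(2.325) + r(2.875) + ...].
Sum ≈ 4.7180.

4.7180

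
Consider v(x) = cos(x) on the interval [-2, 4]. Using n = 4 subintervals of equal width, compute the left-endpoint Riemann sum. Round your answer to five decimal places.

Δx = (4 − (-2))/4 = 1.5.
Left endpoints: -2, -0.5, 1, 2.5.
v(-2) ≈ -0.41615, v(-0.5) ≈ 0.87758, v(1) ≈ 0.54030, v(2.5) ≈ -0.80114.
Sum = Δx · [v(-2) + v(-0.5) + v(1) + v(2.5)].
Sum ≈ 0.30089.

0.30089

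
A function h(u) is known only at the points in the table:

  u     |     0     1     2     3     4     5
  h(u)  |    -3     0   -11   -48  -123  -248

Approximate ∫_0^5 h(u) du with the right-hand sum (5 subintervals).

-430

Δu = 1.
Sum = 1·[0 + (-11) + (-48) + (-123) + (-248)] = -430.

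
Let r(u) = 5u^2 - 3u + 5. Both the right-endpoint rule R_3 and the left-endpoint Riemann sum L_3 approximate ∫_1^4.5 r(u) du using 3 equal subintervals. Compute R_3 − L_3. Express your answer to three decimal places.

100.042

R_3 ≈ 192.82407.
L_3 ≈ 92.78241.
R_3 − L_3 ≈ 100.042.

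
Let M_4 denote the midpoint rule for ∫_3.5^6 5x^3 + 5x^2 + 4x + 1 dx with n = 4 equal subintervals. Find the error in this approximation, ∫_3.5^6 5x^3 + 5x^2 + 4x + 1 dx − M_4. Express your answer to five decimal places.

Exact integral: ∫_3.5^6 f(x) dx ≈ 1770.9635417.
M_4 ≈ 1764.7583008.
Error ≈ 1770.9635417 − 1764.7583008 ≈ 6.20524.

6.20524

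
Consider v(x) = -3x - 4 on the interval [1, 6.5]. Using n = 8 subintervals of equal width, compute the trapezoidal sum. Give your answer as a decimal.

-83.875

Δx = (6.5 − 1)/8 = 0.6875.
v(1) = -7, v(1.6875) = -9.0625, v(2.375) = -11.125, v(3.0625) = -13.1875, v(3.75) = -15.25, v(4.4375) = -17.3125, v(5.125) = -19.375, v(5.8125) = -21.4375, v(6.5) = -23.5.
T_8 = (Δx/2)·[v(x_0) + 2v(x_1) + ... + 2v(x_{7}) + v(x_8)].
Sum = -83.875.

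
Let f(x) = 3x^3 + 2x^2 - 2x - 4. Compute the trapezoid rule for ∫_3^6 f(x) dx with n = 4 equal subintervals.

Δx = (6 − 3)/4 = 0.75.
f(3) = 89, f(3.75) = 174.828125, f(4.5) = 300.875, f(5.25) = 474.734375, f(6) = 704.
T_4 = (Δx/2)·[f(x_0) + 2f(x_1) + 2f(x_2) + 2f(x_3) + f(x_4)].
Sum = 1010.203125.

1010.203125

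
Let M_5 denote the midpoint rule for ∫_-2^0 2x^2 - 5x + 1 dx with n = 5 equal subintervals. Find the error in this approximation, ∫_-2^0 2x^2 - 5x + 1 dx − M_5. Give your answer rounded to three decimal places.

Exact integral: ∫_-2^0 f(x) dx ≈ 17.33333.
M_5 = 17.28.
Error ≈ 17.33333 − 17.28 ≈ 0.053.

0.053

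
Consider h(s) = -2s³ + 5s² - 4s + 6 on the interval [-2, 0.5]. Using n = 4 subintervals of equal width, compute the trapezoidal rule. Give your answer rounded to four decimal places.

Δs = (0.5 − (-2))/4 = 0.625.
h(-2) = 50, h(-1.375) = 26.15234375, h(-0.75) = 12.65625, h(-0.125) = 6.58203125, h(0.5) = 5.
T_4 = (Δs/2)·[h(s_0) + 2h(s_1) + 2h(s_2) + 2h(s_3) + h(s_4)].
Sum ≈ 45.5566.

45.5566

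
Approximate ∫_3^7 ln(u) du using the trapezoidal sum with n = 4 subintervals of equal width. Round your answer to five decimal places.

Δu = (7 − 3)/4 = 1.
f(3) ≈ 1.09861, f(4) ≈ 1.38629, f(5) ≈ 1.60944, f(6) ≈ 1.79176, f(7) ≈ 1.94591.
T_4 = (Δu/2)·[f(u_0) + 2f(u_1) + 2f(u_2) + 2f(u_3) + f(u_4)].
Sum ≈ 6.30975.

6.30975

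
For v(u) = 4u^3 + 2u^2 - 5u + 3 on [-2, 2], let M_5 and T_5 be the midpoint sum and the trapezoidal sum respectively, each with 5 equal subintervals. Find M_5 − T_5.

-1.28

M_5 = 22.24.
T_5 = 23.52.
M_5 − T_5 = -1.28.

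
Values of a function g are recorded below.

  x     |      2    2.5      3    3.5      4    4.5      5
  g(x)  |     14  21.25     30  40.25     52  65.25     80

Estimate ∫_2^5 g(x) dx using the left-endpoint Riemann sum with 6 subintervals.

111.375

Δx = 0.5.
Sum = 0.5·[14 + 21.25 + 30 + 40.25 + 52 + 65.25] = 111.375.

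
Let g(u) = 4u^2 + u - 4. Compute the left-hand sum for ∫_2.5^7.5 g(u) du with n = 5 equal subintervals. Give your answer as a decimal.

Δu = (7.5 − 2.5)/5 = 1.
Left endpoints: 2.5, 3.5, 4.5, 5.5, 6.5.
g(2.5) = 23.5, g(3.5) = 48.5, g(4.5) = 81.5, g(5.5) = 122.5, g(6.5) = 171.5.
Sum = Δu · [g(2.5) + g(3.5) + g(4.5) + g(5.5) + g(6.5)].
Sum = 447.5.

447.5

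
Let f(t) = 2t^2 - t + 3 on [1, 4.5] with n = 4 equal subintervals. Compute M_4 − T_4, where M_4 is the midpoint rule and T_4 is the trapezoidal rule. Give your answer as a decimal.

-1.33984375

M_4 = 60.51171875.
T_4 = 61.8515625.
M_4 − T_4 = -1.33984375.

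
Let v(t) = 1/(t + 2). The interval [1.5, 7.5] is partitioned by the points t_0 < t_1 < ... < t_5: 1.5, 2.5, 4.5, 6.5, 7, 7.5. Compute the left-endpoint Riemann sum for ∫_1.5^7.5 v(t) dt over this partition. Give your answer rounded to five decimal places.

1.15223

Subinterval widths: 1, 2, 2, 0.5, 0.5.
Left endpoints: 1.5, 2.5, 4.5, 6.5, 7.
v(1.5) = 2/7, v(2.5) = 2/9, v(4.5) = 2/13, v(6.5) = 2/17, v(7) = 1/9.
Sum = Σ Δt_i · v(t_i).
Sum ≈ 1.15223.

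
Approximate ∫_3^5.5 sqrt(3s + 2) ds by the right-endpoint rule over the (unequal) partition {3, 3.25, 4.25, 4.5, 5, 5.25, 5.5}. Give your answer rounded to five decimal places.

Subinterval widths: 0.25, 1, 0.25, 0.5, 0.25, 0.25.
Right endpoints: 3.25, 4.25, 4.5, 5, 5.25, 5.5.
f(3.25) ≈ 3.42783, f(4.25) ≈ 3.84057, f(4.5) ≈ 3.93700, f(5) ≈ 4.12311, f(5.25) ≈ 4.21307, f(5.5) ≈ 4.30116.
Sum = Σ Δs_i · f(s_i).
Sum ≈ 9.87189.

9.87189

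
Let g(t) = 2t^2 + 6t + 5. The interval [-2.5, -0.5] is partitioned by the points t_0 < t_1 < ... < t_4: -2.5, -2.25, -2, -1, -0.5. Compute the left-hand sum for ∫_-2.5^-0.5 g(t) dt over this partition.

Subinterval widths: 0.25, 0.25, 1, 0.5.
Left endpoints: -2.5, -2.25, -2, -1.
g(-2.5) = 2.5, g(-2.25) = 1.625, g(-2) = 1, g(-1) = 1.
Sum = Σ Δt_i · g(t_i).
Sum = 2.53125.

2.53125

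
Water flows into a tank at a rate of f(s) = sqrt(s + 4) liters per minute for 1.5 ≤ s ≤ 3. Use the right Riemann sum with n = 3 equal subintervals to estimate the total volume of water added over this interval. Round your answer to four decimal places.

Δs = (3 − 1.5)/3 = 0.5.
Right endpoints: 2, 2.5, 3.
f(2) ≈ 2.4495, f(2.5) ≈ 2.5495, f(3) ≈ 2.6458.
Sum = Δs · [f(2) + f(2.5) + f(3)].
Sum ≈ 3.8224.

3.8224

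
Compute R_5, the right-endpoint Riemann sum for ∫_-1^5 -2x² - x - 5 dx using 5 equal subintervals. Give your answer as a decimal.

-161.28

Δx = (5 − (-1))/5 = 1.2.
Right endpoints: 0.2, 1.4, 2.6, 3.8, 5.
f(0.2) = -5.28, f(1.4) = -10.32, f(2.6) = -21.12, f(3.8) = -37.68, f(5) = -60.
Sum = Δx · [f(0.2) + f(1.4) + f(2.6) + f(3.8) + f(5)].
Sum = -161.28.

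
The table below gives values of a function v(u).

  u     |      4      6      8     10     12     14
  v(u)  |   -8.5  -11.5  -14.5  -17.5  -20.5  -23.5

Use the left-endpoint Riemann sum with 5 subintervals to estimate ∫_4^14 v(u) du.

-145

Δu = 2.
Sum = 2·[(-8.5) + (-11.5) + (-14.5) + (-17.5) + (-20.5)] = -145.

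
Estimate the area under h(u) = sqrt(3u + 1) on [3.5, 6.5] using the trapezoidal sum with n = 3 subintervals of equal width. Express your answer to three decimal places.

11.951

Δu = (6.5 − 3.5)/3 = 1.
h(3.5) ≈ 3.391, h(4.5) ≈ 3.808, h(5.5) ≈ 4.183, h(6.5) ≈ 4.528.
T_3 = (Δu/2)·[h(u_0) + 2h(u_1) + 2h(u_2) + h(u_3)].
Sum ≈ 11.951.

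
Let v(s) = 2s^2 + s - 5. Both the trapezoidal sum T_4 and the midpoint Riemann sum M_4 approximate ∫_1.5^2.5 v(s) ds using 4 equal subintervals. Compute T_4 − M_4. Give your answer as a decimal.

0.03125

T_4 = 5.1875.
M_4 = 5.15625.
T_4 − M_4 = 0.03125.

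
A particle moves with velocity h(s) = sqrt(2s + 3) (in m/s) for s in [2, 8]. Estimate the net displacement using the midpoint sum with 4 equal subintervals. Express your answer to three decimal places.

21.447

Δs = (8 − 2)/4 = 1.5.
Midpoints: 2.75, 4.25, 5.75, 7.25.
h(2.75) ≈ 2.915, h(4.25) ≈ 3.391, h(5.75) ≈ 3.808, h(7.25) ≈ 4.183.
Sum = Δs · [h(2.75) + h(4.25) + h(5.75) + h(7.25)].
Sum ≈ 21.447.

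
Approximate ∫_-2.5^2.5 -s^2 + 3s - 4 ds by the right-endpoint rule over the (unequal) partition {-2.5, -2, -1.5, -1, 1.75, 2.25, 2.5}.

-23.203125

Subinterval widths: 0.5, 0.5, 0.5, 2.75, 0.5, 0.25.
Right endpoints: -2, -1.5, -1, 1.75, 2.25, 2.5.
f(-2) = -14, f(-1.5) = -10.75, f(-1) = -8, f(1.75) = -1.8125, f(2.25) = -2.3125, f(2.5) = -2.75.
Sum = Σ Δs_i · f(s_i).
Sum = -23.203125.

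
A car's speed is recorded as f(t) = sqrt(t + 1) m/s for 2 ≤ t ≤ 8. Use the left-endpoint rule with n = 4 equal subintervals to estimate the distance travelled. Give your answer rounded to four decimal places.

13.5622

Δt = (8 − 2)/4 = 1.5.
Left endpoints: 2, 3.5, 5, 6.5.
f(2) ≈ 1.7321, f(3.5) ≈ 2.1213, f(5) ≈ 2.4495, f(6.5) ≈ 2.7386.
Sum = Δt · [f(2) + f(3.5) + f(5) + f(6.5)].
Sum ≈ 13.5622.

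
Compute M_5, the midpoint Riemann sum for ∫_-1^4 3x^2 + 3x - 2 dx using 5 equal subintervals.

76.25

Δx = (4 − (-1))/5 = 1.
Midpoints: -0.5, 0.5, 1.5, 2.5, 3.5.
f(-0.5) = -2.75, f(0.5) = 0.25, f(1.5) = 9.25, f(2.5) = 24.25, f(3.5) = 45.25.
Sum = Δx · [f(-0.5) + f(0.5) + f(1.5) + f(2.5) + f(3.5)].
Sum = 76.25.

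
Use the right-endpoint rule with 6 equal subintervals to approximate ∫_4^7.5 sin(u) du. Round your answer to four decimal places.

-0.4774

Δu = (7.5 − 4)/6 = 7/12.
Right endpoints: 55/12, 31/6, 5.75, 19/3, 83/12, 7.5.
f(55/12) ≈ -0.9917, f(31/6) ≈ -0.8986, f(5.75) ≈ -0.5083, f(19/3) ≈ 0.0501, f(83/12) ≈ 0.5920, f(7.5) ≈ 0.9380.
Sum = Δu · [f(55/12) + f(31/6) + f(5.75) + ...].
Sum ≈ -0.4774.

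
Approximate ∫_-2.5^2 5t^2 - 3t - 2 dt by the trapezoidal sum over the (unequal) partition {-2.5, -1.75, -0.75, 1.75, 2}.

Subinterval widths: 0.75, 1, 2.5, 0.25.
f(-2.5) = 36.75, f(-1.75) = 18.5625, f(-0.75) = 3.0625, f(1.75) = 8.0625, f(2) = 12.
On each subinterval the trapezoid contributes (Δt_i/2)·[f(t_{i-1}) + f(t_i)].
Sum = 47.96875.

47.96875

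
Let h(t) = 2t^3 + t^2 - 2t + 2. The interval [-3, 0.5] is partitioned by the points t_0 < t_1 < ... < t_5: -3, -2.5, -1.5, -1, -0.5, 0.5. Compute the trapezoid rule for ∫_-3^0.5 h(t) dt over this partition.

Subinterval widths: 0.5, 1, 0.5, 0.5, 1.
h(-3) = -37, h(-2.5) = -18, h(-1.5) = 0.5, h(-1) = 3, h(-0.5) = 3, h(0.5) = 1.5.
On each subinterval the trapezoid contributes (Δt_i/2)·[h(t_{i-1}) + h(t_i)].
Sum = -17.875.

-17.875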